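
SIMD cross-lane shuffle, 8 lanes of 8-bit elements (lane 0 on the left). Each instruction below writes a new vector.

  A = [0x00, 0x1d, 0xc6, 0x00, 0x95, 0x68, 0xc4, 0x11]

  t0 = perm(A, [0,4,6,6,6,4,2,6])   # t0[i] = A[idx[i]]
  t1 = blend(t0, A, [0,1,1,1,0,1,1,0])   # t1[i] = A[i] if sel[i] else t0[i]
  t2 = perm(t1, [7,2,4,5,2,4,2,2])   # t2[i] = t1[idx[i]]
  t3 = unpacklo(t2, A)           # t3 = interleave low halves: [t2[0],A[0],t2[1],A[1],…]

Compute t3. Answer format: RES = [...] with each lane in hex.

RES = [0xc4, 0x00, 0xc6, 0x1d, 0xc4, 0xc6, 0x68, 0x00]

→ t0 |00|95|c4|c4|c4|95|c6|c4|
→ t1 |00|1d|c6|00|c4|68|c4|c4|
→ t2 |c4|c6|c4|68|c6|c4|c6|c6|
→ t3 |c4|00|c6|1d|c4|c6|68|00|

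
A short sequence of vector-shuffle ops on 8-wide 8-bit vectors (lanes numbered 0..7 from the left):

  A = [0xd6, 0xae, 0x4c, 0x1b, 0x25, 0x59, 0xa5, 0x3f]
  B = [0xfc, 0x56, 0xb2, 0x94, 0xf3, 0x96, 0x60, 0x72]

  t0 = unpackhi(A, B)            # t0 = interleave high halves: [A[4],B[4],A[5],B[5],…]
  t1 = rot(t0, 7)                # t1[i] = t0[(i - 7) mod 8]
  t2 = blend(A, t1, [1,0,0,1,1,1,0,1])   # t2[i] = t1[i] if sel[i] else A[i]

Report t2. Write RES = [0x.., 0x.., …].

RES = [ 0xf3  0xae  0x4c  0xa5  0x60  0x3f  0xa5  0x25 ]

t0 = [0x25, 0xf3, 0x59, 0x96, 0xa5, 0x60, 0x3f, 0x72]
t1 = [0xf3, 0x59, 0x96, 0xa5, 0x60, 0x3f, 0x72, 0x25]
t2 = [0xf3, 0xae, 0x4c, 0xa5, 0x60, 0x3f, 0xa5, 0x25]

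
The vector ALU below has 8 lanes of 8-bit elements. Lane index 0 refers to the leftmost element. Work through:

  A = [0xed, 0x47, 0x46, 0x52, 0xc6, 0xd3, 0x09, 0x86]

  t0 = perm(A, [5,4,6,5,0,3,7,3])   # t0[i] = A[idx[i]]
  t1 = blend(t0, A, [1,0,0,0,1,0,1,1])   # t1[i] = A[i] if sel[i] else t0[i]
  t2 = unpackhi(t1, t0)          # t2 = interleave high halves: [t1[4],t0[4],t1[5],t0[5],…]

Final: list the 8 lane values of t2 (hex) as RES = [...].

t0 = [0xd3, 0xc6, 0x09, 0xd3, 0xed, 0x52, 0x86, 0x52]
t1 = [0xed, 0xc6, 0x09, 0xd3, 0xc6, 0x52, 0x09, 0x86]
t2 = [0xc6, 0xed, 0x52, 0x52, 0x09, 0x86, 0x86, 0x52]

RES = [0xc6, 0xed, 0x52, 0x52, 0x09, 0x86, 0x86, 0x52]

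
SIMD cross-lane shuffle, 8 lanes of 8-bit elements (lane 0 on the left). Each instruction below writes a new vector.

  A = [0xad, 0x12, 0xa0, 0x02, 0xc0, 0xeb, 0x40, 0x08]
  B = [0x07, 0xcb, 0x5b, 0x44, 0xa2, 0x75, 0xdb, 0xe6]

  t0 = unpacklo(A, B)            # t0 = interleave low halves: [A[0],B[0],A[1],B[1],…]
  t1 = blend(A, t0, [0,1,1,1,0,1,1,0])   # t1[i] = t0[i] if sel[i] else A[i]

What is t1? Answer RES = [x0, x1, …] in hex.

RES = [0xad, 0x07, 0x12, 0xcb, 0xc0, 0x5b, 0x02, 0x08]

  t0: ad 07 12 cb a0 5b 02 44
  t1: ad 07 12 cb c0 5b 02 08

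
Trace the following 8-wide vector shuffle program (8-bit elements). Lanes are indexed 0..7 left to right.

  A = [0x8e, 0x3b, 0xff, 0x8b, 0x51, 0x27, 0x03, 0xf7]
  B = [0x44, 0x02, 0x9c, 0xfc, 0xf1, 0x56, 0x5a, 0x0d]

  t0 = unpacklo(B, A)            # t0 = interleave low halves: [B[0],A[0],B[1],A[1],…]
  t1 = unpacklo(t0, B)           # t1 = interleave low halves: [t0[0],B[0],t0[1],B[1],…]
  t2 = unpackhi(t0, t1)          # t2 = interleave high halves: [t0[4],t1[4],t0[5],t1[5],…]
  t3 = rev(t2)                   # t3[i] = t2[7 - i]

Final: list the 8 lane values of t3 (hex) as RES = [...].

RES = [ 0xfc  0x8b  0x3b  0xfc  0x9c  0xff  0x02  0x9c ]

t0 = [0x44, 0x8e, 0x02, 0x3b, 0x9c, 0xff, 0xfc, 0x8b]
t1 = [0x44, 0x44, 0x8e, 0x02, 0x02, 0x9c, 0x3b, 0xfc]
t2 = [0x9c, 0x02, 0xff, 0x9c, 0xfc, 0x3b, 0x8b, 0xfc]
t3 = [0xfc, 0x8b, 0x3b, 0xfc, 0x9c, 0xff, 0x02, 0x9c]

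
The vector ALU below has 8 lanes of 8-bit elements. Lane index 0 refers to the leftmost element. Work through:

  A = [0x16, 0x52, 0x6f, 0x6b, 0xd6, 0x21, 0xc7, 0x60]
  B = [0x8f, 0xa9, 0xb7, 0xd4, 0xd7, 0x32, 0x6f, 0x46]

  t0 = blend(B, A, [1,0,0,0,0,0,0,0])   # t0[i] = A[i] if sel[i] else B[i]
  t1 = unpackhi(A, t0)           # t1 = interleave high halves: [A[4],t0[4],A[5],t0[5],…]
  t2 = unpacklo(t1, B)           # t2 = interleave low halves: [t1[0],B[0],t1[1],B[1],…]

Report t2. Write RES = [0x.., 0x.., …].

RES = [0xd6, 0x8f, 0xd7, 0xa9, 0x21, 0xb7, 0x32, 0xd4]

t0 = [0x16, 0xa9, 0xb7, 0xd4, 0xd7, 0x32, 0x6f, 0x46]
t1 = [0xd6, 0xd7, 0x21, 0x32, 0xc7, 0x6f, 0x60, 0x46]
t2 = [0xd6, 0x8f, 0xd7, 0xa9, 0x21, 0xb7, 0x32, 0xd4]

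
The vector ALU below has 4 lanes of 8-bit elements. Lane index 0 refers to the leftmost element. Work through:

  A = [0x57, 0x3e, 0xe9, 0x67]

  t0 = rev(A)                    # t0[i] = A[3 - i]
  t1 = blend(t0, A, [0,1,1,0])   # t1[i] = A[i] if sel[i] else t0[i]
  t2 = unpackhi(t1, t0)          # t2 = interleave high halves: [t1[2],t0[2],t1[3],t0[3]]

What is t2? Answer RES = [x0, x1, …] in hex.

→ t0 |67|e9|3e|57|
→ t1 |67|3e|e9|57|
→ t2 |e9|3e|57|57|

RES = [ 0xe9  0x3e  0x57  0x57 ]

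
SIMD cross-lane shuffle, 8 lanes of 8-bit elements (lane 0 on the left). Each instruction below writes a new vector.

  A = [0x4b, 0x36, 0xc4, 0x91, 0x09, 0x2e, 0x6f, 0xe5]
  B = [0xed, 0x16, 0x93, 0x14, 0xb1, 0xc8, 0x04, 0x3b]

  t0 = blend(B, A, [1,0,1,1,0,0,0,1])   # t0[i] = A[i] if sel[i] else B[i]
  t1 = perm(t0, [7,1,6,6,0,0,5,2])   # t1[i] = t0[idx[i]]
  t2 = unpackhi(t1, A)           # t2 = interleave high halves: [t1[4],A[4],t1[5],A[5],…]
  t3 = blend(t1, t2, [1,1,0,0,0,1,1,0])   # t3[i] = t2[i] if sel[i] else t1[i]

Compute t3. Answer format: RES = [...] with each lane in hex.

  t0: 4b 16 c4 91 b1 c8 04 e5
  t1: e5 16 04 04 4b 4b c8 c4
  t2: 4b 09 4b 2e c8 6f c4 e5
  t3: 4b 09 04 04 4b 6f c4 c4

RES = [ 0x4b  0x09  0x04  0x04  0x4b  0x6f  0xc4  0xc4 ]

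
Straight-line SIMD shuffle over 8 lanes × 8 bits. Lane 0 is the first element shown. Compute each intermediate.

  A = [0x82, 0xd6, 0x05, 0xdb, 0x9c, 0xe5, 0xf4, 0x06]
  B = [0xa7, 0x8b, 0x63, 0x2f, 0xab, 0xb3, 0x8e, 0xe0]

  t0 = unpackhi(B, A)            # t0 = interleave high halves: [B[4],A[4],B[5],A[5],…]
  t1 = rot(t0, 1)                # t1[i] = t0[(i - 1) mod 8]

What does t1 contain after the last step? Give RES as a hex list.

→ t0 |ab|9c|b3|e5|8e|f4|e0|06|
→ t1 |06|ab|9c|b3|e5|8e|f4|e0|

RES = [ 0x06  0xab  0x9c  0xb3  0xe5  0x8e  0xf4  0xe0 ]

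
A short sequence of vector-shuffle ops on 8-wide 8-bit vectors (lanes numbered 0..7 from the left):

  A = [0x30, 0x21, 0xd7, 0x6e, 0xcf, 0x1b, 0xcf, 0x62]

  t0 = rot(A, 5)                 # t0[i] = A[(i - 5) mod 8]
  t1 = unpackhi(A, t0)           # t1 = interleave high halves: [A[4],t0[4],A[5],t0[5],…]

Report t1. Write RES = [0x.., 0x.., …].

RES = [0xcf, 0x62, 0x1b, 0x30, 0xcf, 0x21, 0x62, 0xd7]

  t0: 6e cf 1b cf 62 30 21 d7
  t1: cf 62 1b 30 cf 21 62 d7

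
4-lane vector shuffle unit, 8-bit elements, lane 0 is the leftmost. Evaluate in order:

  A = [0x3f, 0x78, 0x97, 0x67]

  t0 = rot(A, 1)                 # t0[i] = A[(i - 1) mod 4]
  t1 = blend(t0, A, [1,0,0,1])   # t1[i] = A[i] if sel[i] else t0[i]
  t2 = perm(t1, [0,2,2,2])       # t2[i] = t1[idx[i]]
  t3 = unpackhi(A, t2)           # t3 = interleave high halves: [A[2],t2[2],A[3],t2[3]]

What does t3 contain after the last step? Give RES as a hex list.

  t0: 67 3f 78 97
  t1: 3f 3f 78 67
  t2: 3f 78 78 78
  t3: 97 78 67 78

RES = [0x97, 0x78, 0x67, 0x78]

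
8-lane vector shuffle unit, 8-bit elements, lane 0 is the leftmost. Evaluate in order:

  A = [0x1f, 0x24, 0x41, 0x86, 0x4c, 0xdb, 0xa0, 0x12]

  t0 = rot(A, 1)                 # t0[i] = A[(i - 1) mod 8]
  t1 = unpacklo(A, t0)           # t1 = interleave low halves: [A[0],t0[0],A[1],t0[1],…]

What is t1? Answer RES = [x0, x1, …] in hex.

RES = [ 0x1f  0x12  0x24  0x1f  0x41  0x24  0x86  0x41 ]

→ t0 |12|1f|24|41|86|4c|db|a0|
→ t1 |1f|12|24|1f|41|24|86|41|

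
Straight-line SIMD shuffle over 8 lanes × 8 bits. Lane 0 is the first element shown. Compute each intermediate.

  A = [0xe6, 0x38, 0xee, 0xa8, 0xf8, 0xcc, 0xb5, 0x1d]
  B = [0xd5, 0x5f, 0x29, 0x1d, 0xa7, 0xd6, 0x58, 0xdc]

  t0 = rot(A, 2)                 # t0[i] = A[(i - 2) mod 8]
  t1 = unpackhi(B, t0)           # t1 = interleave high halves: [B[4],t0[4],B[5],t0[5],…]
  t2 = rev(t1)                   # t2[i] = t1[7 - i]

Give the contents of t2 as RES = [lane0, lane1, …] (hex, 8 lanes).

RES = [ 0xcc  0xdc  0xf8  0x58  0xa8  0xd6  0xee  0xa7 ]

  t0: b5 1d e6 38 ee a8 f8 cc
  t1: a7 ee d6 a8 58 f8 dc cc
  t2: cc dc f8 58 a8 d6 ee a7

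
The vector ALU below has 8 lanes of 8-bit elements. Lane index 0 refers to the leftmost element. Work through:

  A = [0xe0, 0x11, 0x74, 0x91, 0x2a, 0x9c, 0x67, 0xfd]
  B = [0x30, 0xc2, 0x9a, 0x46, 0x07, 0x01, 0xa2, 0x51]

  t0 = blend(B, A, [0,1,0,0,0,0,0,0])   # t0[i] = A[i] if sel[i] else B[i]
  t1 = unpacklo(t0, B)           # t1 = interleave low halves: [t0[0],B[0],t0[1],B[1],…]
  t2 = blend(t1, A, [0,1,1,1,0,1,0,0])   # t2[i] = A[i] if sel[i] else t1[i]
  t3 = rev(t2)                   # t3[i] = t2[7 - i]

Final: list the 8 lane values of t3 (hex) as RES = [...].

RES = [ 0x46  0x46  0x9c  0x9a  0x91  0x74  0x11  0x30 ]

t0 = [0x30, 0x11, 0x9a, 0x46, 0x07, 0x01, 0xa2, 0x51]
t1 = [0x30, 0x30, 0x11, 0xc2, 0x9a, 0x9a, 0x46, 0x46]
t2 = [0x30, 0x11, 0x74, 0x91, 0x9a, 0x9c, 0x46, 0x46]
t3 = [0x46, 0x46, 0x9c, 0x9a, 0x91, 0x74, 0x11, 0x30]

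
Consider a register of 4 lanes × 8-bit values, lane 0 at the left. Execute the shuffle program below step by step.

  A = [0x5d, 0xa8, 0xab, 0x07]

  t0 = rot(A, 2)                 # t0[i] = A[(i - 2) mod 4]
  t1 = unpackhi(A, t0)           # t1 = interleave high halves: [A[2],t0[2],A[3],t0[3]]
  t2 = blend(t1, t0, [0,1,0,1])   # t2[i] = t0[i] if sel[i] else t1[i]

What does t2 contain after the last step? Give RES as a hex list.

  t0: ab 07 5d a8
  t1: ab 5d 07 a8
  t2: ab 07 07 a8

RES = [ 0xab  0x07  0x07  0xa8 ]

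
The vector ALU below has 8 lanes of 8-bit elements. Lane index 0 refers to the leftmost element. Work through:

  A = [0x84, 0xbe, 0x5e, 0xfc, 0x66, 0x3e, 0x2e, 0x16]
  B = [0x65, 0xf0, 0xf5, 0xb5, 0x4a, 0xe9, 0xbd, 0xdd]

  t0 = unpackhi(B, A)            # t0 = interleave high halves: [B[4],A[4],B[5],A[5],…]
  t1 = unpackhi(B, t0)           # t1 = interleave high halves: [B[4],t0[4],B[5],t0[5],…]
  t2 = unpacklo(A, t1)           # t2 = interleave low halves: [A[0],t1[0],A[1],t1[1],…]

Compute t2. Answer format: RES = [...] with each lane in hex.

→ t0 |4a|66|e9|3e|bd|2e|dd|16|
→ t1 |4a|bd|e9|2e|bd|dd|dd|16|
→ t2 |84|4a|be|bd|5e|e9|fc|2e|

RES = [0x84, 0x4a, 0xbe, 0xbd, 0x5e, 0xe9, 0xfc, 0x2e]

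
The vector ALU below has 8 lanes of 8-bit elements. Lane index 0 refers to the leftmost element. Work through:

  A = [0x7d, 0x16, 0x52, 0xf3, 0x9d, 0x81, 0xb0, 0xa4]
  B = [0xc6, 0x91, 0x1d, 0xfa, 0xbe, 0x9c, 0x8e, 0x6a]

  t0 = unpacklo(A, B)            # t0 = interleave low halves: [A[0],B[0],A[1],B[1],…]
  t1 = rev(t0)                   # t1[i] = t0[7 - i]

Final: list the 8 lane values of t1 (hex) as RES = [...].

RES = [ 0xfa  0xf3  0x1d  0x52  0x91  0x16  0xc6  0x7d ]

  t0: 7d c6 16 91 52 1d f3 fa
  t1: fa f3 1d 52 91 16 c6 7d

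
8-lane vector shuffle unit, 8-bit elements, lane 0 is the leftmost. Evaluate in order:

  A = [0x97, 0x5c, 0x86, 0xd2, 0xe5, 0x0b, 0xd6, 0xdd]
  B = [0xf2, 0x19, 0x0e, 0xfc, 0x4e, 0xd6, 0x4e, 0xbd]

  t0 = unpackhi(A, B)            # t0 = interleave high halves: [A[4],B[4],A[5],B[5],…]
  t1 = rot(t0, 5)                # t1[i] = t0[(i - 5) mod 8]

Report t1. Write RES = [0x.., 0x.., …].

  t0: e5 4e 0b d6 d6 4e dd bd
  t1: d6 d6 4e dd bd e5 4e 0b

RES = [ 0xd6  0xd6  0x4e  0xdd  0xbd  0xe5  0x4e  0x0b ]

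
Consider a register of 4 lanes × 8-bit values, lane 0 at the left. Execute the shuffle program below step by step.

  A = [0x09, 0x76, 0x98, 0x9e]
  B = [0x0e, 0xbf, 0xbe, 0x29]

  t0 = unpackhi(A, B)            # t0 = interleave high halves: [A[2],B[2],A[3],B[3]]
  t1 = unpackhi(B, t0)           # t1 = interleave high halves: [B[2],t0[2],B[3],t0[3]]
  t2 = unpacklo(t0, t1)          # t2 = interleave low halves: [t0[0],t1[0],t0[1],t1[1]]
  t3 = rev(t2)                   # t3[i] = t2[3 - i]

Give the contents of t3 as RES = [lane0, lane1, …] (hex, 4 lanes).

RES = [ 0x9e  0xbe  0xbe  0x98 ]

t0 = [0x98, 0xbe, 0x9e, 0x29]
t1 = [0xbe, 0x9e, 0x29, 0x29]
t2 = [0x98, 0xbe, 0xbe, 0x9e]
t3 = [0x9e, 0xbe, 0xbe, 0x98]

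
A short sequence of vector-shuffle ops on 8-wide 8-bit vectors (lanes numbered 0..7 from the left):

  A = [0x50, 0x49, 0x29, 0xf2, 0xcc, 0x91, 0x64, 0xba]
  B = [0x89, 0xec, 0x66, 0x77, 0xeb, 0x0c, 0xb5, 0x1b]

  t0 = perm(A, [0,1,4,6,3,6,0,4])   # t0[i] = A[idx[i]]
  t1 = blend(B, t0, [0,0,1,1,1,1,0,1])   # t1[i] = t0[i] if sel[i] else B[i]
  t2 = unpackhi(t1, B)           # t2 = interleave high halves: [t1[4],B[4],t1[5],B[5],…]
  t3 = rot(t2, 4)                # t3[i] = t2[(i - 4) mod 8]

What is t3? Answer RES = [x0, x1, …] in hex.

→ t0 |50|49|cc|64|f2|64|50|cc|
→ t1 |89|ec|cc|64|f2|64|b5|cc|
→ t2 |f2|eb|64|0c|b5|b5|cc|1b|
→ t3 |b5|b5|cc|1b|f2|eb|64|0c|

RES = [ 0xb5  0xb5  0xcc  0x1b  0xf2  0xeb  0x64  0x0c ]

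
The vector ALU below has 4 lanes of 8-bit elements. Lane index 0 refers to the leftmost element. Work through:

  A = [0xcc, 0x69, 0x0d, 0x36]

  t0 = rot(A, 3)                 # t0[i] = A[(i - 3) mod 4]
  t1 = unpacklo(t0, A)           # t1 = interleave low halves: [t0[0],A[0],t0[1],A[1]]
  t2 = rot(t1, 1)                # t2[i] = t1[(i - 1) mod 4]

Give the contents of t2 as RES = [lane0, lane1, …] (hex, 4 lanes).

  t0: 69 0d 36 cc
  t1: 69 cc 0d 69
  t2: 69 69 cc 0d

RES = [ 0x69  0x69  0xcc  0x0d ]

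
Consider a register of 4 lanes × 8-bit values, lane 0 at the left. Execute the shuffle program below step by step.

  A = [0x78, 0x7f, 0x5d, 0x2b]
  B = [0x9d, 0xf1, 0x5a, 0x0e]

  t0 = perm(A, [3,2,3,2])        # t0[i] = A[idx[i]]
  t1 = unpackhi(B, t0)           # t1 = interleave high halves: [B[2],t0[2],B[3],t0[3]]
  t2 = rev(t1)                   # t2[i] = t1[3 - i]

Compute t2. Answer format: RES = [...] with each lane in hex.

RES = [ 0x5d  0x0e  0x2b  0x5a ]

→ t0 |2b|5d|2b|5d|
→ t1 |5a|2b|0e|5d|
→ t2 |5d|0e|2b|5a|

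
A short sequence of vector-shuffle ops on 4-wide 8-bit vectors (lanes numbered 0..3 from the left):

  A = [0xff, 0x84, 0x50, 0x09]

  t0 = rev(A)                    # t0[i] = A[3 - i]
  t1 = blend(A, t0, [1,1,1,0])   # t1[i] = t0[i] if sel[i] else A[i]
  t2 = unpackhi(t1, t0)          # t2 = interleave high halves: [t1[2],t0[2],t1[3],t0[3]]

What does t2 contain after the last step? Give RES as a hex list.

RES = [ 0x84  0x84  0x09  0xff ]

  t0: 09 50 84 ff
  t1: 09 50 84 09
  t2: 84 84 09 ff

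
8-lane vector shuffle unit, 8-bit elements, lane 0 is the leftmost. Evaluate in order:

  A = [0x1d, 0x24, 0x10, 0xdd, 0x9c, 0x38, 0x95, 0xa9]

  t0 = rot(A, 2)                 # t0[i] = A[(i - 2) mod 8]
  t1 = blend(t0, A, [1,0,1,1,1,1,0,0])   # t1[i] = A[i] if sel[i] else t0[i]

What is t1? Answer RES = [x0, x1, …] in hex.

RES = [0x1d, 0xa9, 0x10, 0xdd, 0x9c, 0x38, 0x9c, 0x38]

→ t0 |95|a9|1d|24|10|dd|9c|38|
→ t1 |1d|a9|10|dd|9c|38|9c|38|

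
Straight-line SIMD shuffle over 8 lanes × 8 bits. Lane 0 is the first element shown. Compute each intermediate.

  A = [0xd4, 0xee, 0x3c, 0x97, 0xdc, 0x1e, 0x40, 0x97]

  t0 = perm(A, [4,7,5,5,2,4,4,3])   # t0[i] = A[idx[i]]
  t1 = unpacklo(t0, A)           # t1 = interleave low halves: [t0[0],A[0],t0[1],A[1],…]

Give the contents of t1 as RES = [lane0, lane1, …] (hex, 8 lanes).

RES = [0xdc, 0xd4, 0x97, 0xee, 0x1e, 0x3c, 0x1e, 0x97]

t0 = [0xdc, 0x97, 0x1e, 0x1e, 0x3c, 0xdc, 0xdc, 0x97]
t1 = [0xdc, 0xd4, 0x97, 0xee, 0x1e, 0x3c, 0x1e, 0x97]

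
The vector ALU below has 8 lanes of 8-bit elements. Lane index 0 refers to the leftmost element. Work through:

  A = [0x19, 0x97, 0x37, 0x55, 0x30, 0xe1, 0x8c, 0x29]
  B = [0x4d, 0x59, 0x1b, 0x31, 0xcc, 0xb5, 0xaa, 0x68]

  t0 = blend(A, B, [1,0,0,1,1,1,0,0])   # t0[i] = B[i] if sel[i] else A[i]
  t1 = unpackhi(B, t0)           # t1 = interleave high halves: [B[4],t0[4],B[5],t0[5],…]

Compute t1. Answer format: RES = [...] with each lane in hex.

RES = [0xcc, 0xcc, 0xb5, 0xb5, 0xaa, 0x8c, 0x68, 0x29]

  t0: 4d 97 37 31 cc b5 8c 29
  t1: cc cc b5 b5 aa 8c 68 29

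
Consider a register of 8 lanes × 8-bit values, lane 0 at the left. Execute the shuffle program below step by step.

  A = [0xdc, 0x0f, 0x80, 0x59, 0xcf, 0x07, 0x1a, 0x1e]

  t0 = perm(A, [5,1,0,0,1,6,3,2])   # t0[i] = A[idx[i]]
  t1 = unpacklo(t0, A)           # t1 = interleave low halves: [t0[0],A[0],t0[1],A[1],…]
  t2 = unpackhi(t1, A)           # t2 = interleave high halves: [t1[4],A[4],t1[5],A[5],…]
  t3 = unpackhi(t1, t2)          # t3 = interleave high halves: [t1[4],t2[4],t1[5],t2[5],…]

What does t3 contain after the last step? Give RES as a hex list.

RES = [0xdc, 0xdc, 0x80, 0x1a, 0xdc, 0x59, 0x59, 0x1e]

  t0: 07 0f dc dc 0f 1a 59 80
  t1: 07 dc 0f 0f dc 80 dc 59
  t2: dc cf 80 07 dc 1a 59 1e
  t3: dc dc 80 1a dc 59 59 1e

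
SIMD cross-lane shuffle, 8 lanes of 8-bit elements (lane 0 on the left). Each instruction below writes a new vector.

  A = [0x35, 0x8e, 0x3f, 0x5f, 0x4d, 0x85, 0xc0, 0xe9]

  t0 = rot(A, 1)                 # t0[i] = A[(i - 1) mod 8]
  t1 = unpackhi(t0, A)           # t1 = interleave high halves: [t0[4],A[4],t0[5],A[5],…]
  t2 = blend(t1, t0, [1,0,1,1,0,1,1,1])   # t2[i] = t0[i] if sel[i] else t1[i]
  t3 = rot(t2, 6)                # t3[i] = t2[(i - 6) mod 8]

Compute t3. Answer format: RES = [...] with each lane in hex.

t0 = [0xe9, 0x35, 0x8e, 0x3f, 0x5f, 0x4d, 0x85, 0xc0]
t1 = [0x5f, 0x4d, 0x4d, 0x85, 0x85, 0xc0, 0xc0, 0xe9]
t2 = [0xe9, 0x4d, 0x8e, 0x3f, 0x85, 0x4d, 0x85, 0xc0]
t3 = [0x8e, 0x3f, 0x85, 0x4d, 0x85, 0xc0, 0xe9, 0x4d]

RES = [0x8e, 0x3f, 0x85, 0x4d, 0x85, 0xc0, 0xe9, 0x4d]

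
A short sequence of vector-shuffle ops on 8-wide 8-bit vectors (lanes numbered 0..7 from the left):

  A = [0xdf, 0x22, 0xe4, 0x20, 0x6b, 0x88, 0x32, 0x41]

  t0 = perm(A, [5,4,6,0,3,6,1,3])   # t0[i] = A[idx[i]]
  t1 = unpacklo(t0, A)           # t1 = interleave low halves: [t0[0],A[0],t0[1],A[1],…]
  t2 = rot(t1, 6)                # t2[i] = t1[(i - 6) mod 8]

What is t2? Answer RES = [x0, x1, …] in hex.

→ t0 |88|6b|32|df|20|32|22|20|
→ t1 |88|df|6b|22|32|e4|df|20|
→ t2 |6b|22|32|e4|df|20|88|df|

RES = [ 0x6b  0x22  0x32  0xe4  0xdf  0x20  0x88  0xdf ]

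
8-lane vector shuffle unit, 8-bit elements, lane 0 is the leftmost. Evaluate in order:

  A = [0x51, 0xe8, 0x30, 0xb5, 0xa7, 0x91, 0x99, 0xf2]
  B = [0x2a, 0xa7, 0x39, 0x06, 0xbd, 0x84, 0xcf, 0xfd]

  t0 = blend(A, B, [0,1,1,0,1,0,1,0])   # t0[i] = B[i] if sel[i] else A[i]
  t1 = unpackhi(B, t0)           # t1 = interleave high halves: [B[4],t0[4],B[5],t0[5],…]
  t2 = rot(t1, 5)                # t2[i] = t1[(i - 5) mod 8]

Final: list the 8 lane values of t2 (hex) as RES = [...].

RES = [ 0x91  0xcf  0xcf  0xfd  0xf2  0xbd  0xbd  0x84 ]

  t0: 51 a7 39 b5 bd 91 cf f2
  t1: bd bd 84 91 cf cf fd f2
  t2: 91 cf cf fd f2 bd bd 84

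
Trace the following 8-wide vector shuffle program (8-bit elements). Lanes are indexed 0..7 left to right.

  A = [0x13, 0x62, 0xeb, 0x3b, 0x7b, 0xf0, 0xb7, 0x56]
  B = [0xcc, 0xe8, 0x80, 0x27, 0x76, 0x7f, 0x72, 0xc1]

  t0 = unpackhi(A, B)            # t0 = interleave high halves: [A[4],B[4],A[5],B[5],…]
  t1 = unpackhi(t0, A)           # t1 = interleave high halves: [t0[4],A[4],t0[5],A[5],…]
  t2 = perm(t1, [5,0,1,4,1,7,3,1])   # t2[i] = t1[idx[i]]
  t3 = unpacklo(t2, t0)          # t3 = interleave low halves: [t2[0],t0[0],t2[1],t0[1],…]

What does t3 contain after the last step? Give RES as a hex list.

t0 = [0x7b, 0x76, 0xf0, 0x7f, 0xb7, 0x72, 0x56, 0xc1]
t1 = [0xb7, 0x7b, 0x72, 0xf0, 0x56, 0xb7, 0xc1, 0x56]
t2 = [0xb7, 0xb7, 0x7b, 0x56, 0x7b, 0x56, 0xf0, 0x7b]
t3 = [0xb7, 0x7b, 0xb7, 0x76, 0x7b, 0xf0, 0x56, 0x7f]

RES = [0xb7, 0x7b, 0xb7, 0x76, 0x7b, 0xf0, 0x56, 0x7f]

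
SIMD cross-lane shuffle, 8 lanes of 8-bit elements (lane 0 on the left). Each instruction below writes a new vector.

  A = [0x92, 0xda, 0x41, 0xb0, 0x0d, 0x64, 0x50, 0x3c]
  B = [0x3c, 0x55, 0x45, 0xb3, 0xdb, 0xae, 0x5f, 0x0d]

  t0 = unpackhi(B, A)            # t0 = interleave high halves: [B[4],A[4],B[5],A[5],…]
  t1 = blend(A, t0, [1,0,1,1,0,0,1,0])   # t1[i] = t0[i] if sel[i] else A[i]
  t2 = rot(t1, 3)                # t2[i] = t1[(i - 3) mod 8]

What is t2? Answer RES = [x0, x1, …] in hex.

RES = [ 0x64  0x0d  0x3c  0xdb  0xda  0xae  0x64  0x0d ]

  t0: db 0d ae 64 5f 50 0d 3c
  t1: db da ae 64 0d 64 0d 3c
  t2: 64 0d 3c db da ae 64 0d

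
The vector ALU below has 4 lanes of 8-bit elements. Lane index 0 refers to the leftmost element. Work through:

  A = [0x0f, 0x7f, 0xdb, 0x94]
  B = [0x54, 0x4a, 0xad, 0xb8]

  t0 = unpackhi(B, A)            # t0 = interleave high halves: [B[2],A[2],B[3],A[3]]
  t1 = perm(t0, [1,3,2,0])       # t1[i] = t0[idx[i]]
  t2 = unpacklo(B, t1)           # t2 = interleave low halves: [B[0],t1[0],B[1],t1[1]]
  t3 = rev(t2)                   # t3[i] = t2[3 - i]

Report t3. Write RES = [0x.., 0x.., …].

  t0: ad db b8 94
  t1: db 94 b8 ad
  t2: 54 db 4a 94
  t3: 94 4a db 54

RES = [0x94, 0x4a, 0xdb, 0x54]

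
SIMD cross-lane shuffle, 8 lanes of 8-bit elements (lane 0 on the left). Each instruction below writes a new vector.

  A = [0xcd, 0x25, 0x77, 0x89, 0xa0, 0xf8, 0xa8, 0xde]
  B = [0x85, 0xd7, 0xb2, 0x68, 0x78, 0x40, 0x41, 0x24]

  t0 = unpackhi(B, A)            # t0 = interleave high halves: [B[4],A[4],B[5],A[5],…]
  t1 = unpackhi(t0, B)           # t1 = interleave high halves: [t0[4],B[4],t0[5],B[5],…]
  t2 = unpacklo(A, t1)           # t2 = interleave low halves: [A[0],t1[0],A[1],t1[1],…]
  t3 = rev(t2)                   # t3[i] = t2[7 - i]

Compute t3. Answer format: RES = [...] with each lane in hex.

t0 = [0x78, 0xa0, 0x40, 0xf8, 0x41, 0xa8, 0x24, 0xde]
t1 = [0x41, 0x78, 0xa8, 0x40, 0x24, 0x41, 0xde, 0x24]
t2 = [0xcd, 0x41, 0x25, 0x78, 0x77, 0xa8, 0x89, 0x40]
t3 = [0x40, 0x89, 0xa8, 0x77, 0x78, 0x25, 0x41, 0xcd]

RES = [0x40, 0x89, 0xa8, 0x77, 0x78, 0x25, 0x41, 0xcd]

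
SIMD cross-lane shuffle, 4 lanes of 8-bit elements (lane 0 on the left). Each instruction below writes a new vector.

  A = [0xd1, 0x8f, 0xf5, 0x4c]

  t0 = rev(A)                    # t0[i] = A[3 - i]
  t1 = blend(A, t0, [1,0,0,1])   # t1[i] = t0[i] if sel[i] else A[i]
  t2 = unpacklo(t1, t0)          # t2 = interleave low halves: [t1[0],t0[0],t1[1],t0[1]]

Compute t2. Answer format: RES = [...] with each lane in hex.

RES = [0x4c, 0x4c, 0x8f, 0xf5]

  t0: 4c f5 8f d1
  t1: 4c 8f f5 d1
  t2: 4c 4c 8f f5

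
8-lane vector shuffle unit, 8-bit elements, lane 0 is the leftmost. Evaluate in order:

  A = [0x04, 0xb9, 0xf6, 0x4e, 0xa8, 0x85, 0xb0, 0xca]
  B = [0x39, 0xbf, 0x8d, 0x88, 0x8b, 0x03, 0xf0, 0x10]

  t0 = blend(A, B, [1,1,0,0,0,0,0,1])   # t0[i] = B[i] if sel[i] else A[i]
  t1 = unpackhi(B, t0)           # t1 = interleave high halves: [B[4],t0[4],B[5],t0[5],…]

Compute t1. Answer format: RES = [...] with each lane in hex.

t0 = [0x39, 0xbf, 0xf6, 0x4e, 0xa8, 0x85, 0xb0, 0x10]
t1 = [0x8b, 0xa8, 0x03, 0x85, 0xf0, 0xb0, 0x10, 0x10]

RES = [ 0x8b  0xa8  0x03  0x85  0xf0  0xb0  0x10  0x10 ]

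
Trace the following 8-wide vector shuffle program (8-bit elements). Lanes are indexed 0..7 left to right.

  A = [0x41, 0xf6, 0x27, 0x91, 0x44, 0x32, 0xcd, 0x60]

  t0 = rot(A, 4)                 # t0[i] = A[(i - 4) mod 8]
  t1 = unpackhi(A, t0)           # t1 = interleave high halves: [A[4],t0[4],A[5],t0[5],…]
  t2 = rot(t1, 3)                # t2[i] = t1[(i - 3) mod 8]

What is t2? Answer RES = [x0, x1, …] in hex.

RES = [0x27, 0x60, 0x91, 0x44, 0x41, 0x32, 0xf6, 0xcd]

  t0: 44 32 cd 60 41 f6 27 91
  t1: 44 41 32 f6 cd 27 60 91
  t2: 27 60 91 44 41 32 f6 cd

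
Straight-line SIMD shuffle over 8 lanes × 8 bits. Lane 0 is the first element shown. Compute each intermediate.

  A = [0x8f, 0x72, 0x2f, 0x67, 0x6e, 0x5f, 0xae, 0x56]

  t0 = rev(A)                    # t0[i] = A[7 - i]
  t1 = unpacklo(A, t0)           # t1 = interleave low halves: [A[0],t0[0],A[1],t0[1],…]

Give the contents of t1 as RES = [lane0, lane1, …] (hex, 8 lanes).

RES = [ 0x8f  0x56  0x72  0xae  0x2f  0x5f  0x67  0x6e ]

  t0: 56 ae 5f 6e 67 2f 72 8f
  t1: 8f 56 72 ae 2f 5f 67 6e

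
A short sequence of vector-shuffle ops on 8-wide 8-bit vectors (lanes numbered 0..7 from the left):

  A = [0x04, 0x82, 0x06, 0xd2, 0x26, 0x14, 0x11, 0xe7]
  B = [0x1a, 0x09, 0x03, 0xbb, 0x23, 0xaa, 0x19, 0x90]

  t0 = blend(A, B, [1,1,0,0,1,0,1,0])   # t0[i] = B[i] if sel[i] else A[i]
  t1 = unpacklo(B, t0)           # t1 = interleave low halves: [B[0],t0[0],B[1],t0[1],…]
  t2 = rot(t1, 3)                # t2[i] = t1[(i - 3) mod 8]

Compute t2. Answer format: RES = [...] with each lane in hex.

RES = [ 0x06  0xbb  0xd2  0x1a  0x1a  0x09  0x09  0x03 ]

→ t0 |1a|09|06|d2|23|14|19|e7|
→ t1 |1a|1a|09|09|03|06|bb|d2|
→ t2 |06|bb|d2|1a|1a|09|09|03|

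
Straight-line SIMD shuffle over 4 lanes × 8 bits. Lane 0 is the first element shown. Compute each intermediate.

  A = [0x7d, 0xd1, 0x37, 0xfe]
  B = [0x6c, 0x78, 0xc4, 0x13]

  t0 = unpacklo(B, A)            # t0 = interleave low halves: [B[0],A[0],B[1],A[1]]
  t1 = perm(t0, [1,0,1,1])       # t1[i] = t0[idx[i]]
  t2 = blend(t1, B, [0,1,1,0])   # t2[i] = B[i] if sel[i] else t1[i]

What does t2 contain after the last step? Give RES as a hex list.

RES = [0x7d, 0x78, 0xc4, 0x7d]

→ t0 |6c|7d|78|d1|
→ t1 |7d|6c|7d|7d|
→ t2 |7d|78|c4|7d|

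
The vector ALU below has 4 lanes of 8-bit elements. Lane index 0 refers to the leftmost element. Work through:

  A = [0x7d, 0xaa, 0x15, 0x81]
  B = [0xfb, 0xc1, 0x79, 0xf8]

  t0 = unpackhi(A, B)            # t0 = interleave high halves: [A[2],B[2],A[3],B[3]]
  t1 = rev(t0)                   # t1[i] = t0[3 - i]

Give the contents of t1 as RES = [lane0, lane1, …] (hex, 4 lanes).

RES = [ 0xf8  0x81  0x79  0x15 ]

  t0: 15 79 81 f8
  t1: f8 81 79 15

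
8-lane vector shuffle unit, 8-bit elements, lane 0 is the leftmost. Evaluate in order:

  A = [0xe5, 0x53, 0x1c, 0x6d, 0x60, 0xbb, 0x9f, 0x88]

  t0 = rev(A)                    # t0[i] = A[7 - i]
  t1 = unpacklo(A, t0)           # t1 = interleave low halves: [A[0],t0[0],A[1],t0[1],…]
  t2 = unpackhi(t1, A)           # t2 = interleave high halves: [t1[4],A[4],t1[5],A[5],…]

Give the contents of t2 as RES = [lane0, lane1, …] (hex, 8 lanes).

→ t0 |88|9f|bb|60|6d|1c|53|e5|
→ t1 |e5|88|53|9f|1c|bb|6d|60|
→ t2 |1c|60|bb|bb|6d|9f|60|88|

RES = [ 0x1c  0x60  0xbb  0xbb  0x6d  0x9f  0x60  0x88 ]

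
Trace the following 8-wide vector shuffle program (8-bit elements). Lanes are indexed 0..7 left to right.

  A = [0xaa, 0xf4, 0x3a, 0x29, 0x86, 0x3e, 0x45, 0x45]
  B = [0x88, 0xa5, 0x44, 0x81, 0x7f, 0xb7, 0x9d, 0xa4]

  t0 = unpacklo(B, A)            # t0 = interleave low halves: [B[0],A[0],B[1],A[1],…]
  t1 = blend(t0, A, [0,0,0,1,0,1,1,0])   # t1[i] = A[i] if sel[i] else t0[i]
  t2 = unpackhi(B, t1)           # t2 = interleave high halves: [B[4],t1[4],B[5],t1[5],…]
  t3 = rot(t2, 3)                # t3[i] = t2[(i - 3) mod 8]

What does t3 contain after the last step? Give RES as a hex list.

RES = [0x45, 0xa4, 0x29, 0x7f, 0x44, 0xb7, 0x3e, 0x9d]

t0 = [0x88, 0xaa, 0xa5, 0xf4, 0x44, 0x3a, 0x81, 0x29]
t1 = [0x88, 0xaa, 0xa5, 0x29, 0x44, 0x3e, 0x45, 0x29]
t2 = [0x7f, 0x44, 0xb7, 0x3e, 0x9d, 0x45, 0xa4, 0x29]
t3 = [0x45, 0xa4, 0x29, 0x7f, 0x44, 0xb7, 0x3e, 0x9d]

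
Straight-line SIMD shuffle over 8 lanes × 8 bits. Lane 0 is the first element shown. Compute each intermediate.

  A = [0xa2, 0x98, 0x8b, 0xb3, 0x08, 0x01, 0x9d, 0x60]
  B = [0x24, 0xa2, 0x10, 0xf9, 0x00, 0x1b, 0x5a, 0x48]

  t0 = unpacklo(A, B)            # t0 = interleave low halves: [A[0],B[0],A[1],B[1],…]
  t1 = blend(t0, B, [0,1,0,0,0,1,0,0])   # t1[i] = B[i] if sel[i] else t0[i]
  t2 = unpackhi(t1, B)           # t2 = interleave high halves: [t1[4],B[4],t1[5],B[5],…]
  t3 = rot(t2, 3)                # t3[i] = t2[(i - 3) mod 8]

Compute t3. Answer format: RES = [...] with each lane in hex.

t0 = [0xa2, 0x24, 0x98, 0xa2, 0x8b, 0x10, 0xb3, 0xf9]
t1 = [0xa2, 0xa2, 0x98, 0xa2, 0x8b, 0x1b, 0xb3, 0xf9]
t2 = [0x8b, 0x00, 0x1b, 0x1b, 0xb3, 0x5a, 0xf9, 0x48]
t3 = [0x5a, 0xf9, 0x48, 0x8b, 0x00, 0x1b, 0x1b, 0xb3]

RES = [0x5a, 0xf9, 0x48, 0x8b, 0x00, 0x1b, 0x1b, 0xb3]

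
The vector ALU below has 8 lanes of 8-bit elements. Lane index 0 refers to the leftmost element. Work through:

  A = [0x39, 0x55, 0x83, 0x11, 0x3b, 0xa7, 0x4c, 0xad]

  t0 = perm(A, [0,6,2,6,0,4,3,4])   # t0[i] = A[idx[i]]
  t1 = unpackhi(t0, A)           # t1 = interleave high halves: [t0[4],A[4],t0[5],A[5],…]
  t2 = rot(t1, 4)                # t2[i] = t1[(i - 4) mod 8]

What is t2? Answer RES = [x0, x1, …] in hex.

→ t0 |39|4c|83|4c|39|3b|11|3b|
→ t1 |39|3b|3b|a7|11|4c|3b|ad|
→ t2 |11|4c|3b|ad|39|3b|3b|a7|

RES = [0x11, 0x4c, 0x3b, 0xad, 0x39, 0x3b, 0x3b, 0xa7]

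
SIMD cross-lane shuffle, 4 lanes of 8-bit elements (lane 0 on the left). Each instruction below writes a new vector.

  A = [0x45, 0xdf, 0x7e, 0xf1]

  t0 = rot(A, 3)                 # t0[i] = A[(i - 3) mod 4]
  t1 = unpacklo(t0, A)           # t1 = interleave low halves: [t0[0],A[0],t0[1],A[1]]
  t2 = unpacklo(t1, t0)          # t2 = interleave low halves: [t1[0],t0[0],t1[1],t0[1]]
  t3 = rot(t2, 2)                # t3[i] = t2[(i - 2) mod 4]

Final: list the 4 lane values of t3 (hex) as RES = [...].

RES = [0x45, 0x7e, 0xdf, 0xdf]

  t0: df 7e f1 45
  t1: df 45 7e df
  t2: df df 45 7e
  t3: 45 7e df df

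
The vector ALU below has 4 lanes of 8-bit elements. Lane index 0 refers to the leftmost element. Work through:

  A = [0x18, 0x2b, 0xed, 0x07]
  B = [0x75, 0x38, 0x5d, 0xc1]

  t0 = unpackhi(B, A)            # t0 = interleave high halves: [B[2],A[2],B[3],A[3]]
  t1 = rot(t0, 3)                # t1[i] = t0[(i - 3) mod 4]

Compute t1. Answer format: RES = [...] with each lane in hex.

t0 = [0x5d, 0xed, 0xc1, 0x07]
t1 = [0xed, 0xc1, 0x07, 0x5d]

RES = [ 0xed  0xc1  0x07  0x5d ]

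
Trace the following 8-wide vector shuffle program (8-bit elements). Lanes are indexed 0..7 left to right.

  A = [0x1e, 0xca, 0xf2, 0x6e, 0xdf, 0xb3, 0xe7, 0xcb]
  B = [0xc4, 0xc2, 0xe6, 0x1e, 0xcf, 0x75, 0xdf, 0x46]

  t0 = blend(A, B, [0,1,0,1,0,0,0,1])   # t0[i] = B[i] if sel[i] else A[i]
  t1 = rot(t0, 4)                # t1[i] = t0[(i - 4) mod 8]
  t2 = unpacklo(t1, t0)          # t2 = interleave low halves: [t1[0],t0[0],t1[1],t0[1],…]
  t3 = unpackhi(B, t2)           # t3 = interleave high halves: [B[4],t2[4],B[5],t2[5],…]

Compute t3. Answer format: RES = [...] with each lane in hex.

t0 = [0x1e, 0xc2, 0xf2, 0x1e, 0xdf, 0xb3, 0xe7, 0x46]
t1 = [0xdf, 0xb3, 0xe7, 0x46, 0x1e, 0xc2, 0xf2, 0x1e]
t2 = [0xdf, 0x1e, 0xb3, 0xc2, 0xe7, 0xf2, 0x46, 0x1e]
t3 = [0xcf, 0xe7, 0x75, 0xf2, 0xdf, 0x46, 0x46, 0x1e]

RES = [0xcf, 0xe7, 0x75, 0xf2, 0xdf, 0x46, 0x46, 0x1e]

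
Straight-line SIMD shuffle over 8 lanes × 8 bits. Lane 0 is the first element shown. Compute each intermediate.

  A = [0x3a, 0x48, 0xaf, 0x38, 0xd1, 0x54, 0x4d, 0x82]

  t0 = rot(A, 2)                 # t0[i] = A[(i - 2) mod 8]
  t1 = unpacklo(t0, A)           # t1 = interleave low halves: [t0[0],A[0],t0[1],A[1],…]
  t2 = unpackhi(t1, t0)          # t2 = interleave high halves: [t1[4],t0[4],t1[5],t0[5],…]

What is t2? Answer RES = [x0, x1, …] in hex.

t0 = [0x4d, 0x82, 0x3a, 0x48, 0xaf, 0x38, 0xd1, 0x54]
t1 = [0x4d, 0x3a, 0x82, 0x48, 0x3a, 0xaf, 0x48, 0x38]
t2 = [0x3a, 0xaf, 0xaf, 0x38, 0x48, 0xd1, 0x38, 0x54]

RES = [ 0x3a  0xaf  0xaf  0x38  0x48  0xd1  0x38  0x54 ]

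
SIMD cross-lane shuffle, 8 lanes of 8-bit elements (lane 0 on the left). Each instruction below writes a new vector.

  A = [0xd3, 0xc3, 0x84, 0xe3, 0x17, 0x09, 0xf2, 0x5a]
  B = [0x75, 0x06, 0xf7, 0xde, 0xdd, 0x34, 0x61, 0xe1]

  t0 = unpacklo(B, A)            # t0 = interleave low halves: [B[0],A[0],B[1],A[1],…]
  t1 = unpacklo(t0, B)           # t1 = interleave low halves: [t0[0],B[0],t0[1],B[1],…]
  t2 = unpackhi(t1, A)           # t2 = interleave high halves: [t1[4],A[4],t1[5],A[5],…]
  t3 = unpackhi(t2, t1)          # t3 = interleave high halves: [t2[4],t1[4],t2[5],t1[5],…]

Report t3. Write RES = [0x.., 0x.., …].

  t0: 75 d3 06 c3 f7 84 de e3
  t1: 75 75 d3 06 06 f7 c3 de
  t2: 06 17 f7 09 c3 f2 de 5a
  t3: c3 06 f2 f7 de c3 5a de

RES = [0xc3, 0x06, 0xf2, 0xf7, 0xde, 0xc3, 0x5a, 0xde]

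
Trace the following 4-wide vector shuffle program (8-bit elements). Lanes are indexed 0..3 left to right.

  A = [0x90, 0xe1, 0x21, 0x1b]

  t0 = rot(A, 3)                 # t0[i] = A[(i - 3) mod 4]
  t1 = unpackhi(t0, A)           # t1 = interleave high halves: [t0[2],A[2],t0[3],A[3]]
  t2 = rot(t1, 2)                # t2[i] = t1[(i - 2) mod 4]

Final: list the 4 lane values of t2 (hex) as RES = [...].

RES = [ 0x90  0x1b  0x1b  0x21 ]

  t0: e1 21 1b 90
  t1: 1b 21 90 1b
  t2: 90 1b 1b 21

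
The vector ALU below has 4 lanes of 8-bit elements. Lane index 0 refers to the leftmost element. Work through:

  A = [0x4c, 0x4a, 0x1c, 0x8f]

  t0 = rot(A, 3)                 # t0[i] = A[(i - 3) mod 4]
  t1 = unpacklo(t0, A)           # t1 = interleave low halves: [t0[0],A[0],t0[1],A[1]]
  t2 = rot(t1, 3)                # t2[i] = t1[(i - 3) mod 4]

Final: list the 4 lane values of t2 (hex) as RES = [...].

→ t0 |4a|1c|8f|4c|
→ t1 |4a|4c|1c|4a|
→ t2 |4c|1c|4a|4a|

RES = [ 0x4c  0x1c  0x4a  0x4a ]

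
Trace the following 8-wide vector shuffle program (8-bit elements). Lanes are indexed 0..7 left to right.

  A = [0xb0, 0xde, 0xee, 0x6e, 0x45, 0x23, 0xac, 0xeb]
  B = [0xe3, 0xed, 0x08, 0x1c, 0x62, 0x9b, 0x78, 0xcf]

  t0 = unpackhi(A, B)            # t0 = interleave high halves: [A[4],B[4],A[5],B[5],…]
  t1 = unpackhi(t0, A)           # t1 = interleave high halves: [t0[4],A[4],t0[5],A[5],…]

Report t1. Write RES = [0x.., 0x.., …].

→ t0 |45|62|23|9b|ac|78|eb|cf|
→ t1 |ac|45|78|23|eb|ac|cf|eb|

RES = [0xac, 0x45, 0x78, 0x23, 0xeb, 0xac, 0xcf, 0xeb]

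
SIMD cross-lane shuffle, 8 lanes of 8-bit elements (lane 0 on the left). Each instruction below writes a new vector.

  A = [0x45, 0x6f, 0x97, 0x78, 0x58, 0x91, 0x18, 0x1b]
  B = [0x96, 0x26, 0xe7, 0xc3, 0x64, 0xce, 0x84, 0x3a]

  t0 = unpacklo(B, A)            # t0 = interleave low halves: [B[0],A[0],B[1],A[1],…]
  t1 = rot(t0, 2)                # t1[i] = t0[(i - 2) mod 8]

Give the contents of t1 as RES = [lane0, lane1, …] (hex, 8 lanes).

RES = [ 0xc3  0x78  0x96  0x45  0x26  0x6f  0xe7  0x97 ]

  t0: 96 45 26 6f e7 97 c3 78
  t1: c3 78 96 45 26 6f e7 97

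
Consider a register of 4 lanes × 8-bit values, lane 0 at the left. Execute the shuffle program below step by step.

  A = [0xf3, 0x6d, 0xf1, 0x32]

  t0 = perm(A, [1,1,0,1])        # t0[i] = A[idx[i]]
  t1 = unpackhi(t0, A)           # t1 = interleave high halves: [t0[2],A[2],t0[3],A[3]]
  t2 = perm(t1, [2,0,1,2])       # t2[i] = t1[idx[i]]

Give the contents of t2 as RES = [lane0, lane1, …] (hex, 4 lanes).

  t0: 6d 6d f3 6d
  t1: f3 f1 6d 32
  t2: 6d f3 f1 6d

RES = [0x6d, 0xf3, 0xf1, 0x6d]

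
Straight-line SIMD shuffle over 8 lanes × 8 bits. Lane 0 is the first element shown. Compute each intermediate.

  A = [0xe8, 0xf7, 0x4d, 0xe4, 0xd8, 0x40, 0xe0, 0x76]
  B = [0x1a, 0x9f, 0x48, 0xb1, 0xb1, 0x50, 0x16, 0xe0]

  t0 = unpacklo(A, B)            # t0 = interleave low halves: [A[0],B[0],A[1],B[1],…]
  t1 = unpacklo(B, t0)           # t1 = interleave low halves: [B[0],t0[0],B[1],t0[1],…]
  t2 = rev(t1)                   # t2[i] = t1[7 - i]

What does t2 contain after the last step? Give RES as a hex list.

→ t0 |e8|1a|f7|9f|4d|48|e4|b1|
→ t1 |1a|e8|9f|1a|48|f7|b1|9f|
→ t2 |9f|b1|f7|48|1a|9f|e8|1a|

RES = [0x9f, 0xb1, 0xf7, 0x48, 0x1a, 0x9f, 0xe8, 0x1a]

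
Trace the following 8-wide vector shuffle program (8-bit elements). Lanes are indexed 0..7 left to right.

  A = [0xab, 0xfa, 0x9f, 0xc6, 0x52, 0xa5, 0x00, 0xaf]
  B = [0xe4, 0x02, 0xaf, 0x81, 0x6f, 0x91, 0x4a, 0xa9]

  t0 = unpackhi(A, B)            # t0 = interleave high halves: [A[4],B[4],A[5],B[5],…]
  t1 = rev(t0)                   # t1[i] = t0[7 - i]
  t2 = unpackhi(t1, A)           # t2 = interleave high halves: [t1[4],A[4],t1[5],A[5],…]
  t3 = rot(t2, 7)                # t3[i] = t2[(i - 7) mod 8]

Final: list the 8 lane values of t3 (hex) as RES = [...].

RES = [0x52, 0xa5, 0xa5, 0x6f, 0x00, 0x52, 0xaf, 0x91]

  t0: 52 6f a5 91 00 4a af a9
  t1: a9 af 4a 00 91 a5 6f 52
  t2: 91 52 a5 a5 6f 00 52 af
  t3: 52 a5 a5 6f 00 52 af 91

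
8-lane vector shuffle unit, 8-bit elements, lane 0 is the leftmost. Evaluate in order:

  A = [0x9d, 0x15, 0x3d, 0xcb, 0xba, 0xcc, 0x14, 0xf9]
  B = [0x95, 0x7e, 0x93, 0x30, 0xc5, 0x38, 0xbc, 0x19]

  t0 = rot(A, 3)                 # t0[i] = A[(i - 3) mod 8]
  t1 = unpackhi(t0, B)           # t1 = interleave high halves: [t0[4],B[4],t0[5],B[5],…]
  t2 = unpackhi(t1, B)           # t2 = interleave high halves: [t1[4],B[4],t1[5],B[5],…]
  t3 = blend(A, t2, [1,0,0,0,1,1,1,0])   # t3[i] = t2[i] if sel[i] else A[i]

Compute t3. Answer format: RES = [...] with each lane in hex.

RES = [0xcb, 0x15, 0x3d, 0xcb, 0xba, 0xbc, 0x19, 0xf9]

→ t0 |cc|14|f9|9d|15|3d|cb|ba|
→ t1 |15|c5|3d|38|cb|bc|ba|19|
→ t2 |cb|c5|bc|38|ba|bc|19|19|
→ t3 |cb|15|3d|cb|ba|bc|19|f9|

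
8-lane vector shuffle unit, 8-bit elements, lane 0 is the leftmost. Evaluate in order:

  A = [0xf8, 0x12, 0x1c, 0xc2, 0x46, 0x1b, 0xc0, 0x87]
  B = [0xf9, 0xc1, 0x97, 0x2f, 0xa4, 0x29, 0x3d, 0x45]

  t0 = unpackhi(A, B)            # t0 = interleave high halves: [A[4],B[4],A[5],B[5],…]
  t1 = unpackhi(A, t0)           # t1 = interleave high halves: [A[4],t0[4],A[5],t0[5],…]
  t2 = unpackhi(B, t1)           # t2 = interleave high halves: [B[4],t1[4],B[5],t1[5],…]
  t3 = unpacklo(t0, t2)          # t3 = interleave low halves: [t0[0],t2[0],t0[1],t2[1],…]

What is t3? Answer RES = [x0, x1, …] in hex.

→ t0 |46|a4|1b|29|c0|3d|87|45|
→ t1 |46|c0|1b|3d|c0|87|87|45|
→ t2 |a4|c0|29|87|3d|87|45|45|
→ t3 |46|a4|a4|c0|1b|29|29|87|

RES = [ 0x46  0xa4  0xa4  0xc0  0x1b  0x29  0x29  0x87 ]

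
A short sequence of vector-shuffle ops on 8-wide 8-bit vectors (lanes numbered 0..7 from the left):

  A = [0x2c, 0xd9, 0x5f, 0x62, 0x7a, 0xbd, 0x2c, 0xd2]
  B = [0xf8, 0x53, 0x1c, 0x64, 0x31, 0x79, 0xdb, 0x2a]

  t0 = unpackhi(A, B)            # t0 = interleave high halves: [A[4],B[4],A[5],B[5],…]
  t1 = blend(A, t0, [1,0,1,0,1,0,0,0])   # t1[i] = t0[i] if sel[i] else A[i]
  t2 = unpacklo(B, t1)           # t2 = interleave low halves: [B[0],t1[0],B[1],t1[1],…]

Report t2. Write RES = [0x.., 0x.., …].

t0 = [0x7a, 0x31, 0xbd, 0x79, 0x2c, 0xdb, 0xd2, 0x2a]
t1 = [0x7a, 0xd9, 0xbd, 0x62, 0x2c, 0xbd, 0x2c, 0xd2]
t2 = [0xf8, 0x7a, 0x53, 0xd9, 0x1c, 0xbd, 0x64, 0x62]

RES = [ 0xf8  0x7a  0x53  0xd9  0x1c  0xbd  0x64  0x62 ]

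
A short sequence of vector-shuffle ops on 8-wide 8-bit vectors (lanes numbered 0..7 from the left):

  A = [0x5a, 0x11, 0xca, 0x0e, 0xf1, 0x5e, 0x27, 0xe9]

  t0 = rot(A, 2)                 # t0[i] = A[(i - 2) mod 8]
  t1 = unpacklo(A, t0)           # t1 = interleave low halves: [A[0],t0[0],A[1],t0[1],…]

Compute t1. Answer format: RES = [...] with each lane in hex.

RES = [0x5a, 0x27, 0x11, 0xe9, 0xca, 0x5a, 0x0e, 0x11]

t0 = [0x27, 0xe9, 0x5a, 0x11, 0xca, 0x0e, 0xf1, 0x5e]
t1 = [0x5a, 0x27, 0x11, 0xe9, 0xca, 0x5a, 0x0e, 0x11]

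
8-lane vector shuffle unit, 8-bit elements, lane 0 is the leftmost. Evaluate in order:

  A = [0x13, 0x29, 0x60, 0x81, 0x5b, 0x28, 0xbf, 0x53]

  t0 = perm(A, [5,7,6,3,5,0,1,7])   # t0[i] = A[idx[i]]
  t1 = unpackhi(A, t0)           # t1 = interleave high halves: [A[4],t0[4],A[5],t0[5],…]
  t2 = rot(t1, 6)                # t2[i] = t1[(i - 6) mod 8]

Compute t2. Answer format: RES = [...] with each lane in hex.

→ t0 |28|53|bf|81|28|13|29|53|
→ t1 |5b|28|28|13|bf|29|53|53|
→ t2 |28|13|bf|29|53|53|5b|28|

RES = [ 0x28  0x13  0xbf  0x29  0x53  0x53  0x5b  0x28 ]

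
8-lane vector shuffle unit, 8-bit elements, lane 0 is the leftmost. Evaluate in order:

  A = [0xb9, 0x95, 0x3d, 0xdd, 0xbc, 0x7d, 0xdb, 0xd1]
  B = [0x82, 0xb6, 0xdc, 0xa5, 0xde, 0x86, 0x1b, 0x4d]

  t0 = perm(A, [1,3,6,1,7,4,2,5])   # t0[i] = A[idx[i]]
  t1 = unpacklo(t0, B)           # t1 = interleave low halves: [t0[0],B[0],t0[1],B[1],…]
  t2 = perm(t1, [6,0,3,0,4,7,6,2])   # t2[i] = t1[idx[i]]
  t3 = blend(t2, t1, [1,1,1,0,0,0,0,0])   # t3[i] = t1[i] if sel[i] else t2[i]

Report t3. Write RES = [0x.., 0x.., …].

→ t0 |95|dd|db|95|d1|bc|3d|7d|
→ t1 |95|82|dd|b6|db|dc|95|a5|
→ t2 |95|95|b6|95|db|a5|95|dd|
→ t3 |95|82|dd|95|db|a5|95|dd|

RES = [ 0x95  0x82  0xdd  0x95  0xdb  0xa5  0x95  0xdd ]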